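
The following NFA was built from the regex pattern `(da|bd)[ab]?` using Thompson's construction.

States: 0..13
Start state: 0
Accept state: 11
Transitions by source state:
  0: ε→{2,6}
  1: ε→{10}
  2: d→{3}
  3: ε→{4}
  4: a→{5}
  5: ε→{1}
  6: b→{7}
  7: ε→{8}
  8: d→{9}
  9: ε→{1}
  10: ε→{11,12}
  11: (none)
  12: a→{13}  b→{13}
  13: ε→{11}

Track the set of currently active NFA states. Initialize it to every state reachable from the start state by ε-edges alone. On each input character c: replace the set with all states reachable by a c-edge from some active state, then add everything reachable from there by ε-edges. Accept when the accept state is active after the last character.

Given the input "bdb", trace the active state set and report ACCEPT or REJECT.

S₀ = ε-closure({0}) = {0,2,6}
'b' @ 1: {7,8}
'd' @ 2: {1,9,10,11,12}  ✓accept
'b' @ 3: {11,13}  ✓accept
end set {11,13} — state 11 in

Answer: ACCEPT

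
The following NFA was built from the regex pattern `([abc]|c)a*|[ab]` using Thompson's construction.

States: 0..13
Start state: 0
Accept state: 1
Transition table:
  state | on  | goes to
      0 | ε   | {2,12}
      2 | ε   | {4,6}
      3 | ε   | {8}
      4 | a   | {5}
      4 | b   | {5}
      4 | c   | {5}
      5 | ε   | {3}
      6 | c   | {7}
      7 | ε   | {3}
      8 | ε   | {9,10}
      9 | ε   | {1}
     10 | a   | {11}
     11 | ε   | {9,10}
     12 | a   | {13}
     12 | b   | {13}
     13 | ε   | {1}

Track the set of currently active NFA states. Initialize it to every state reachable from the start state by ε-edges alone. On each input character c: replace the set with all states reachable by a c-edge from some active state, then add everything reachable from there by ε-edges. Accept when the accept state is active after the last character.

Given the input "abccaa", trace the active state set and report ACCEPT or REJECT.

S₀ = ε-closure({0}) = {0,2,4,6,12}
'a' @ 1: {1,3,5,8,9,10,13}  ✓accept
'b' @ 2: {}  — no active states
rest 'ccaa' ignored (set empty)
end set {} — state 1 not in

Answer: REJECT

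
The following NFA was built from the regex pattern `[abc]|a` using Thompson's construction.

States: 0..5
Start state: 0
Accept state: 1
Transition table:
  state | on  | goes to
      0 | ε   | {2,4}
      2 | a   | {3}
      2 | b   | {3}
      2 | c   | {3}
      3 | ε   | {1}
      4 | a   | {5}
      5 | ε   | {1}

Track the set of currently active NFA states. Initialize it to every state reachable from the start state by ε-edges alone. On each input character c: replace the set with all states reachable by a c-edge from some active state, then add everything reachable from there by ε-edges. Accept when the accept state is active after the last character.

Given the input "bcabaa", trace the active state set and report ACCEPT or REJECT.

S₀ = ε-closure({0}) = {0,2,4}
'b' @ 1: {1,3}  (accept∈set)
'c' @ 2: {}  — no active states
rest 'abaa' ignored (set empty)
end set {} — state 1 not in

Answer: REJECT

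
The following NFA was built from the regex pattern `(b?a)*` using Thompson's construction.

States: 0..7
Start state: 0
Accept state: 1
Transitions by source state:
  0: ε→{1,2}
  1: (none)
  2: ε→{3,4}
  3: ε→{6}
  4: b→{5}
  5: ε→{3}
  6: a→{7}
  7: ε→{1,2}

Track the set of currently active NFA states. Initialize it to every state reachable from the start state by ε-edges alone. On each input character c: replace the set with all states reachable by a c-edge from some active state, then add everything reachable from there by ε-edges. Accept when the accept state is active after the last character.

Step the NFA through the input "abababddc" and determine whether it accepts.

initial (ε-close {0}): {0,1,2,3,4,6}
'a' @ 1: {1,2,3,4,6,7}  (accept∈set)
'b' @ 2: {3,5,6}
'a' @ 3: {1,2,3,4,6,7}  (accept∈set)
'b' @ 4: {3,5,6}
'a' @ 5: {1,2,3,4,6,7}  (accept∈set)
'b' @ 6: {3,5,6}
'd' @ 7: {}  — no active states
rest 'dc' ignored (set empty)
final: {}; accept 1 not in set

Answer: REJECT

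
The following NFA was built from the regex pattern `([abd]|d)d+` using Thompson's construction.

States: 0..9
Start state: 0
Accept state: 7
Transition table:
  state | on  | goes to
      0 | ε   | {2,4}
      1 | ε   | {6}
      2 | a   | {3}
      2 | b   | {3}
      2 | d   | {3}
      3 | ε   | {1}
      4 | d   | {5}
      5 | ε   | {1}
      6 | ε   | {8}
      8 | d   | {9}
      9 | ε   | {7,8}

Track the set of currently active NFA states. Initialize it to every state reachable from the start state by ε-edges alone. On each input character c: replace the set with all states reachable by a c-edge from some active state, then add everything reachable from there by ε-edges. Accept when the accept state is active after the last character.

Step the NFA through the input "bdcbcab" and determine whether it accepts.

Answer: REJECT

Trace:
start: ε-closure({0}) = {0,2,4}
'b' @ 1: {1,3,6,8}
'd' @ 2: {7,8,9}  ✓accept
'c' @ 3: {}  — no active states
rest 'bcab' ignored (set empty)
after full input: {}  (accept=7 not in)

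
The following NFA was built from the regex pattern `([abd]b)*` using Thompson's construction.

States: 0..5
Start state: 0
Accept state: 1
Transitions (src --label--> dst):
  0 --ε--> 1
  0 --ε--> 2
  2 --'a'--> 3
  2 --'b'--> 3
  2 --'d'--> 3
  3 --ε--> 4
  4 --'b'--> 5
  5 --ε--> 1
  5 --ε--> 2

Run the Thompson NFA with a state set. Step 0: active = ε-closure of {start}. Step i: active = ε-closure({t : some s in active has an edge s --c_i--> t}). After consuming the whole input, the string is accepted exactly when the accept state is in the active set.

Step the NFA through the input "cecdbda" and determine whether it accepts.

Answer: REJECT

Trace:
S₀ = ε-closure({0}) = {0,1,2}
'c' @ 1: {}  — state set empty
rest 'ecdbda' ignored (set empty)
final: {}; accept 1 not in set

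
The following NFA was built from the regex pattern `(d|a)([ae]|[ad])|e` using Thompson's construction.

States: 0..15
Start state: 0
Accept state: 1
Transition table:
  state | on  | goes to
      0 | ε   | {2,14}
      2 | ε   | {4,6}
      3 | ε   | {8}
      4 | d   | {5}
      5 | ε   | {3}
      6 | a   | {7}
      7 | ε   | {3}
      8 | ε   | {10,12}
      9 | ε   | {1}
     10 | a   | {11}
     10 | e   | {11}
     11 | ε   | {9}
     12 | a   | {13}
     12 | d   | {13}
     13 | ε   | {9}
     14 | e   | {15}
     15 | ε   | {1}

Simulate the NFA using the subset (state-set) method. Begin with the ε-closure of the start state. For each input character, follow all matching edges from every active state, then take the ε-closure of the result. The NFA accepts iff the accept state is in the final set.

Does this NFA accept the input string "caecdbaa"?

Answer: REJECT

Derivation:
S₀ = ε-closure({0}) = {0,2,4,6,14}
'c' @ 1: {}  — no active states
rest 'aecdbaa' ignored (set empty)
end set {} — state 1 not in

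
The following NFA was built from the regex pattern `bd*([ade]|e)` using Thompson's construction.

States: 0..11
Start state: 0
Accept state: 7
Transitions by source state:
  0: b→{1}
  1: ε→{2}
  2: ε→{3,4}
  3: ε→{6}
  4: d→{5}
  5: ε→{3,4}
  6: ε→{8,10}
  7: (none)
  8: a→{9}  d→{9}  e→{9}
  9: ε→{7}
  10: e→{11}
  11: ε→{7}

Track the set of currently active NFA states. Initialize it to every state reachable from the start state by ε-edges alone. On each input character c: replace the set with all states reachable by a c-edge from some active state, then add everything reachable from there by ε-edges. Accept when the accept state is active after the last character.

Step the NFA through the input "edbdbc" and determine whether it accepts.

Answer: REJECT

Trace:
S₀ = ε-closure({0}) = {0}
'e' @ 1: {}  — state set empty
rest 'dbdbc' ignored (set empty)
final: {}; accept 7 not in set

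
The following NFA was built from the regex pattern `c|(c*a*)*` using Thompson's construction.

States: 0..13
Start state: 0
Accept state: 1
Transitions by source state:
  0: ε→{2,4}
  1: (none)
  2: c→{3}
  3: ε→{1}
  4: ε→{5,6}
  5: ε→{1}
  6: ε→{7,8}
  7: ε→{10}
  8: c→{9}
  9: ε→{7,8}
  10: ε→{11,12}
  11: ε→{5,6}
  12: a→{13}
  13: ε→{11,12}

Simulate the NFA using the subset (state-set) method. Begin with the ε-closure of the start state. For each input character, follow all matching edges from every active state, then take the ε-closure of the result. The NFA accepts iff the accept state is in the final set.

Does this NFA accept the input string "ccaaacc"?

start: ε-closure({0}) = {0,1,2,4,5,6,7,8,10,11,12}
'c' @ 1: {1,3,5,6,7,8,9,10,11,12}  [accepting]
'c' @ 2: {1,5,6,7,8,9,10,11,12}  [accepting]
'a' @ 3: {1,5,6,7,8,10,11,12,13}  [accepting]
'a' @ 4: {1,5,6,7,8,10,11,12,13}  [accepting]
'a' @ 5: {1,5,6,7,8,10,11,12,13}  [accepting]
'c' @ 6: {1,5,6,7,8,9,10,11,12}  [accepting]
'c' @ 7: {1,5,6,7,8,9,10,11,12}  [accepting]
final: {1,5,6,7,8,9,10,11,12}; accept 1 in set

Answer: ACCEPT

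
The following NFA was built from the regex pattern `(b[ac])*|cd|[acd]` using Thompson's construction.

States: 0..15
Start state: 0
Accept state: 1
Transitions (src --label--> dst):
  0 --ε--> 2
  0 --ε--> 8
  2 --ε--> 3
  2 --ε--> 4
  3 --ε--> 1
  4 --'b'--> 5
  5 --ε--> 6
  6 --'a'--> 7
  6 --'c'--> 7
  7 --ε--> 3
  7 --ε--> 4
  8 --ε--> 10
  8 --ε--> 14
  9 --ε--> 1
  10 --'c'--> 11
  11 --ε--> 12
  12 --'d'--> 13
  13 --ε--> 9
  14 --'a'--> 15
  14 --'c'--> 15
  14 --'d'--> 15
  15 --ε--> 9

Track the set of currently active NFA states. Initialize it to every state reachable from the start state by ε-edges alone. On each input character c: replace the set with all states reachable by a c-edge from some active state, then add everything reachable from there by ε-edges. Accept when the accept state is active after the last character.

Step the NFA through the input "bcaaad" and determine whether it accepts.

S₀ = ε-closure({0}) = {0,1,2,3,4,8,10,14}
'b' @ 1: {5,6}
'c' @ 2: {1,3,4,7}  ✓accept
'a' @ 3: {}  — dead — no transitions
rest 'aad' ignored (set empty)
end set {} — state 1 not in

Answer: REJECT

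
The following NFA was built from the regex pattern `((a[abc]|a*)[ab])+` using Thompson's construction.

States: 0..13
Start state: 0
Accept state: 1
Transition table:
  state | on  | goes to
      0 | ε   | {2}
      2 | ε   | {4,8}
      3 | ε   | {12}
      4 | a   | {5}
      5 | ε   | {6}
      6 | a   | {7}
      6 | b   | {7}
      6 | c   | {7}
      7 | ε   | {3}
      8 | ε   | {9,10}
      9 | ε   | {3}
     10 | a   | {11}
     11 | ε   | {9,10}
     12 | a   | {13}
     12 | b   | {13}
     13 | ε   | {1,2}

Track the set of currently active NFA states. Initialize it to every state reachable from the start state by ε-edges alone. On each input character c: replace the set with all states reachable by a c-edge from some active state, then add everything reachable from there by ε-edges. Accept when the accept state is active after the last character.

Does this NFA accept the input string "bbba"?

initial (ε-close {0}): {0,2,3,4,8,9,10,12}
'b' @ 1: {1,2,3,4,8,9,10,12,13}  [accepting]
'b' @ 2: {1,2,3,4,8,9,10,12,13}  [accepting]
'b' @ 3: {1,2,3,4,8,9,10,12,13}  [accepting]
'a' @ 4: {1,2,3,4,5,6,8,9,10,11,12,13}  [accepting]
final: {1,2,3,4,5,6,8,9,10,11,12,13}; accept 1 in set

Answer: ACCEPT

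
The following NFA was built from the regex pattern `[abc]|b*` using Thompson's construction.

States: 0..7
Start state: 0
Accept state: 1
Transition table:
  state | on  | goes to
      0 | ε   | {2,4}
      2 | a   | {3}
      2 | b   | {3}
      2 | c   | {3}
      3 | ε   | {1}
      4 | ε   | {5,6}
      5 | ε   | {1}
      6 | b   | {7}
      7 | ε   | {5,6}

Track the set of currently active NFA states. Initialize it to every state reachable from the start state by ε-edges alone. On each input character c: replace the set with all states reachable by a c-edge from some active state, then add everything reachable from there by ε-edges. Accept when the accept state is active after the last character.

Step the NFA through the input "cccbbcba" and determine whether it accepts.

Answer: REJECT

Derivation:
initial (ε-close {0}): {0,1,2,4,5,6}
'c' @ 1: {1,3}  ✓accept
'c' @ 2: {}  — dead — no transitions
rest 'cbbcba' ignored (set empty)
after full input: {}  (accept=1 not in)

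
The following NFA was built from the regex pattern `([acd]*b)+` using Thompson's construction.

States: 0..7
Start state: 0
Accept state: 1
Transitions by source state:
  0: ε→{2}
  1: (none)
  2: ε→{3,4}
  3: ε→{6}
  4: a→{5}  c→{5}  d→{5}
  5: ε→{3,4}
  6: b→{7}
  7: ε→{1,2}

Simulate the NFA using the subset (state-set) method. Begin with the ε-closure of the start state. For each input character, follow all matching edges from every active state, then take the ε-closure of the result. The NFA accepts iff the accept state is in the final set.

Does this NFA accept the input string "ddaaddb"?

initial (ε-close {0}): {0,2,3,4,6}
'd' @ 1: {3,4,5,6}
'd' @ 2: {3,4,5,6}
'a' @ 3: {3,4,5,6}
'a' @ 4: {3,4,5,6}
'd' @ 5: {3,4,5,6}
'd' @ 6: {3,4,5,6}
'b' @ 7: {1,2,3,4,6,7}  (accept∈set)
final: {1,2,3,4,6,7}; accept 1 in set

Answer: ACCEPT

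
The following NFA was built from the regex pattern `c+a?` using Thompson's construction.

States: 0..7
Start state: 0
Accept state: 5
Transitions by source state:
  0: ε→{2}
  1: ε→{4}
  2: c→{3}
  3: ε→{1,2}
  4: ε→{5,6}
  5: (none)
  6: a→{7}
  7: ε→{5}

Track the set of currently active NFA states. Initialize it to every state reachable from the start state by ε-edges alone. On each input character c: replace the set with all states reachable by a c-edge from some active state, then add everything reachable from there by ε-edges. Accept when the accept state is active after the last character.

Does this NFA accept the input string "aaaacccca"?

Answer: REJECT

Trace:
start: ε-closure({0}) = {0,2}
'a' @ 1: {}  — no active states
rest 'aaacccca' ignored (set empty)
final: {}; accept 5 not in set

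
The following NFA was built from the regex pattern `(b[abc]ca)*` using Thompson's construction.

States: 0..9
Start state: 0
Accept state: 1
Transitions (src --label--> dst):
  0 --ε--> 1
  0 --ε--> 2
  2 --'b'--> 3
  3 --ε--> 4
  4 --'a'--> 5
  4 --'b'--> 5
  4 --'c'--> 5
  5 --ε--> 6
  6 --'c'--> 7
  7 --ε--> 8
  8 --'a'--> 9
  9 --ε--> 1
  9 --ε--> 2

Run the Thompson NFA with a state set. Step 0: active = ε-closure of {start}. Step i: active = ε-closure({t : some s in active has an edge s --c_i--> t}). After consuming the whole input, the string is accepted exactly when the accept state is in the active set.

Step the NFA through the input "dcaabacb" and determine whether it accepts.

Answer: REJECT

Steps:
initial (ε-close {0}): {0,1,2}
'd' @ 1: {}  — no active states
rest 'caabacb' ignored (set empty)
after full input: {}  (accept=1 not in)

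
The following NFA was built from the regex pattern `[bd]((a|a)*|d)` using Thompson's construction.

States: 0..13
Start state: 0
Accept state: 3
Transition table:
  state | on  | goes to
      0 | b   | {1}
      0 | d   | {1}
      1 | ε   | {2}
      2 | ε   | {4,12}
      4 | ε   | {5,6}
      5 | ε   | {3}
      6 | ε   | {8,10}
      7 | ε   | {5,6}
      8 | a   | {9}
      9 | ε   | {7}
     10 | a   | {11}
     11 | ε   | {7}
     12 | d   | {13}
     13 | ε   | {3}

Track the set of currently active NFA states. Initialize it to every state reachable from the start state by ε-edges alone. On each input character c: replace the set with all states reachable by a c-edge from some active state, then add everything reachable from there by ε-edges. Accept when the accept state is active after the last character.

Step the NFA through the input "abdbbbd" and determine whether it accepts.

initial (ε-close {0}): {0}
'a' @ 1: {}  — no active states
rest 'bdbbbd' ignored (set empty)
final: {}; accept 3 not in set

Answer: REJECT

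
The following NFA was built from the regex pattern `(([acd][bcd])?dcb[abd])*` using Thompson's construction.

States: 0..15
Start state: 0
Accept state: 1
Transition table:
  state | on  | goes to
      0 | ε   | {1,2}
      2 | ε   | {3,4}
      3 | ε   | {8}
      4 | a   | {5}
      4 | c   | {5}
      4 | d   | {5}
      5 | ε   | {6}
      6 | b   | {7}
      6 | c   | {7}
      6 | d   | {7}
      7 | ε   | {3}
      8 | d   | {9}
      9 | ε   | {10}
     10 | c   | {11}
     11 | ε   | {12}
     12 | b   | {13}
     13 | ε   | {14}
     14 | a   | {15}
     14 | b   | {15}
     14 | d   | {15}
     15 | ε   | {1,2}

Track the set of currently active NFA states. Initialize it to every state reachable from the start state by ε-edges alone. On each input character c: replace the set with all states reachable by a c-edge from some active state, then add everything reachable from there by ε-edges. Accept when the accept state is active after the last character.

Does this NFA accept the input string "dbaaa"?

start: ε-closure({0}) = {0,1,2,3,4,8}
'd' @ 1: {5,6,9,10}
'b' @ 2: {3,7,8}
'a' @ 3: {}  — dead — no transitions
rest 'aa' ignored (set empty)
after full input: {}  (accept=1 not in)

Answer: REJECT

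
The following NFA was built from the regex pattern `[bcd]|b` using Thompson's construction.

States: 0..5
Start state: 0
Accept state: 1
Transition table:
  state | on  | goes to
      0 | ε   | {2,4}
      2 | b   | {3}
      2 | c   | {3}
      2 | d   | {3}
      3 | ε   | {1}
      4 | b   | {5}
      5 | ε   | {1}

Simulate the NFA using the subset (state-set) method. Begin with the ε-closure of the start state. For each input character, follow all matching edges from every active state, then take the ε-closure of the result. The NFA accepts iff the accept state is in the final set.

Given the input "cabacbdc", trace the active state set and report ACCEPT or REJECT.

Answer: REJECT

Steps:
S₀ = ε-closure({0}) = {0,2,4}
'c' @ 1: {1,3}  [accepting]
'a' @ 2: {}  — state set empty
rest 'bacbdc' ignored (set empty)
final: {}; accept 1 not in set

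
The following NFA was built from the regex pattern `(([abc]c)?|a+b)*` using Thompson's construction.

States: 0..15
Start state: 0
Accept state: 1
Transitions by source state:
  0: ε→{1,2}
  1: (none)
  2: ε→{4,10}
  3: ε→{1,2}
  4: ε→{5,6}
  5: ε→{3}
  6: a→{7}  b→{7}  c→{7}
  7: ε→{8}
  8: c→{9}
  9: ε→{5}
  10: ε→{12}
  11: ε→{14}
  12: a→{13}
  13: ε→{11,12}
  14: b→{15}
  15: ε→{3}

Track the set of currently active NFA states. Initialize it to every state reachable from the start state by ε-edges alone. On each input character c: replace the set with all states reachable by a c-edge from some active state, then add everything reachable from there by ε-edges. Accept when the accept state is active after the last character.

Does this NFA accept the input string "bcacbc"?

start: ε-closure({0}) = {0,1,2,3,4,5,6,10,12}
'b' @ 1: {7,8}
'c' @ 2: {1,2,3,4,5,6,9,10,12}  ✓accept
'a' @ 3: {7,8,11,12,13,14}
'c' @ 4: {1,2,3,4,5,6,9,10,12}  ✓accept
'b' @ 5: {7,8}
'c' @ 6: {1,2,3,4,5,6,9,10,12}  ✓accept
after full input: {1,2,3,4,5,6,9,10,12}  (accept=1 in)

Answer: ACCEPT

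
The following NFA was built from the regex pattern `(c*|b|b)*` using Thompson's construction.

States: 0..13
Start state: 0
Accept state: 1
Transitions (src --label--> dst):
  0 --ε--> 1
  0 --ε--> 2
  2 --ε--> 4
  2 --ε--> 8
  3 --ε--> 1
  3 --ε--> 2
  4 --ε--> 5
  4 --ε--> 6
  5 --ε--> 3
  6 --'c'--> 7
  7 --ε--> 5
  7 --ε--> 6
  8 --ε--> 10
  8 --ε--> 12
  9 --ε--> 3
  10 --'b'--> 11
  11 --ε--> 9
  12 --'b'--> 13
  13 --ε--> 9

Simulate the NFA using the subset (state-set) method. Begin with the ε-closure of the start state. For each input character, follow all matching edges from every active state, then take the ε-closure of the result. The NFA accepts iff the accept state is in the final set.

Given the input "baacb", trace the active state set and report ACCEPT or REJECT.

initial (ε-close {0}): {0,1,2,3,4,5,6,8,10,12}
'b' @ 1: {1,2,3,4,5,6,8,9,10,11,12,13}  [accepting]
'a' @ 2: {}  — no active states
rest 'acb' ignored (set empty)
final: {}; accept 1 not in set

Answer: REJECT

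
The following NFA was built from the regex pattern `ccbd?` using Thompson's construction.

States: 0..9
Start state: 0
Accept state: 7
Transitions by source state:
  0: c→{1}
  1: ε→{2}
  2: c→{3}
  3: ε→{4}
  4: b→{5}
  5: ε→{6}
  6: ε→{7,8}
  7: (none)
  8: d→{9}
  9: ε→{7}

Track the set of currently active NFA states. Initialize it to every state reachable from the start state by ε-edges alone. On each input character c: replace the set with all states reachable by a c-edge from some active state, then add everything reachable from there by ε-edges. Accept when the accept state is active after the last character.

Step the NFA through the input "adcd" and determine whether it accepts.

initial (ε-close {0}): {0}
'a' @ 1: {}  — no active states
rest 'dcd' ignored (set empty)
final: {}; accept 7 not in set

Answer: REJECT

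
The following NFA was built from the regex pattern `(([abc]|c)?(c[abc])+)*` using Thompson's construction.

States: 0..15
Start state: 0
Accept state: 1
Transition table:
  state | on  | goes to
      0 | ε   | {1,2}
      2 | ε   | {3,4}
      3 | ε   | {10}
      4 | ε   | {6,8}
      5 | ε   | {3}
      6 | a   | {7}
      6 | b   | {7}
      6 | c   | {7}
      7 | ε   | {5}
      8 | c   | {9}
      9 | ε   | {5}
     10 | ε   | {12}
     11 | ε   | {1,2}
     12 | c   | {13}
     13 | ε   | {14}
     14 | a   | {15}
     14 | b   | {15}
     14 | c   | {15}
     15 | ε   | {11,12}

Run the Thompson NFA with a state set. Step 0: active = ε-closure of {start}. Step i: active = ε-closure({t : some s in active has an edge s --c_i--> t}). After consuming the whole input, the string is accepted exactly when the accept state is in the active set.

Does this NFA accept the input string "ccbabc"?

Answer: REJECT

Derivation:
S₀ = ε-closure({0}) = {0,1,2,3,4,6,8,10,12}
'c' @ 1: {3,5,7,9,10,12,13,14}
'c' @ 2: {1,2,3,4,6,8,10,11,12,13,14,15}  (accept∈set)
'b' @ 3: {1,2,3,4,5,6,7,8,10,11,12,15}  (accept∈set)
'a' @ 4: {3,5,7,10,12}
'b' @ 5: {}  — state set empty
rest 'c' ignored (set empty)
end set {} — state 1 not in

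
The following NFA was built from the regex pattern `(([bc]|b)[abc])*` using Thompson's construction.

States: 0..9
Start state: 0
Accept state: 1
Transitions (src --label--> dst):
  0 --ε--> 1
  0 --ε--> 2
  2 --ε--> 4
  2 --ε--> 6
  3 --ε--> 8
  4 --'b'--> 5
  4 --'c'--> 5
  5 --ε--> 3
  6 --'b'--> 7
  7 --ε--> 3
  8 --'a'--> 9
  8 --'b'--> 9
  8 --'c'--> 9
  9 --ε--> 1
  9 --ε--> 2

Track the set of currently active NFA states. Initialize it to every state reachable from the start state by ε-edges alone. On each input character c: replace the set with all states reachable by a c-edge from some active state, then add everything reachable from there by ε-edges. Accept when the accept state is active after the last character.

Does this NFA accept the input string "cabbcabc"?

S₀ = ε-closure({0}) = {0,1,2,4,6}
'c' @ 1: {3,5,8}
'a' @ 2: {1,2,4,6,9}  (accept∈set)
'b' @ 3: {3,5,7,8}
'b' @ 4: {1,2,4,6,9}  (accept∈set)
'c' @ 5: {3,5,8}
'a' @ 6: {1,2,4,6,9}  (accept∈set)
'b' @ 7: {3,5,7,8}
'c' @ 8: {1,2,4,6,9}  (accept∈set)
end set {1,2,4,6,9} — state 1 in

Answer: ACCEPT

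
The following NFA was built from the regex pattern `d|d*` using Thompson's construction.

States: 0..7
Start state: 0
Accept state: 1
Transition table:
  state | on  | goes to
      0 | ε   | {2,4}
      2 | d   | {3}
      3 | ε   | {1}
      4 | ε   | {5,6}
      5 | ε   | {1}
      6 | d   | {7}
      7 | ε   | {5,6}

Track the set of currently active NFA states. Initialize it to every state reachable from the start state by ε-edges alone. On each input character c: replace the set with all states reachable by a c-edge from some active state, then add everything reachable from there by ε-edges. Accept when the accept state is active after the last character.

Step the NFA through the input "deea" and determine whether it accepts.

Answer: REJECT

Steps:
initial (ε-close {0}): {0,1,2,4,5,6}
'd' @ 1: {1,3,5,6,7}  ✓accept
'e' @ 2: {}  — state set empty
rest 'ea' ignored (set empty)
final: {}; accept 1 not in set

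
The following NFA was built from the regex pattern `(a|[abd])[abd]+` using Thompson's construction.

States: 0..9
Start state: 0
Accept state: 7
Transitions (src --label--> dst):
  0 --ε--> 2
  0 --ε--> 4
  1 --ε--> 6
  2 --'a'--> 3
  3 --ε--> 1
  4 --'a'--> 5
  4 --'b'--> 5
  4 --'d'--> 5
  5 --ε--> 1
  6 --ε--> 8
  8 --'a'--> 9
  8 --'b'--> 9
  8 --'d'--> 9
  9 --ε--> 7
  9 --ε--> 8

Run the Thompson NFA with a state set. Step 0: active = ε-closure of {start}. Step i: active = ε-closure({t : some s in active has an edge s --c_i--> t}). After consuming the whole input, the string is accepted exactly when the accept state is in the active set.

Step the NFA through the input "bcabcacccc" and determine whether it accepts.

initial (ε-close {0}): {0,2,4}
'b' @ 1: {1,5,6,8}
'c' @ 2: {}  — no active states
rest 'abcacccc' ignored (set empty)
after full input: {}  (accept=7 not in)

Answer: REJECT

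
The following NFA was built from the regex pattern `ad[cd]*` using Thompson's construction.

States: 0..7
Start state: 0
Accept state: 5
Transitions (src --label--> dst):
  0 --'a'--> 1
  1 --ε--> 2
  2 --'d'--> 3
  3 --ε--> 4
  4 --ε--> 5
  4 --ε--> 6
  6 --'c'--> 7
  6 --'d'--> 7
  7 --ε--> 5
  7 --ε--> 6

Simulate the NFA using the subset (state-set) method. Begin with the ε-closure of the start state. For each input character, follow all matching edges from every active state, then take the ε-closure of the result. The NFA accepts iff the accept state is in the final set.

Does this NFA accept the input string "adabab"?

start: ε-closure({0}) = {0}
'a' @ 1: {1,2}
'd' @ 2: {3,4,5,6}  (accept∈set)
'a' @ 3: {}  — dead — no transitions
rest 'bab' ignored (set empty)
final: {}; accept 5 not in set

Answer: REJECT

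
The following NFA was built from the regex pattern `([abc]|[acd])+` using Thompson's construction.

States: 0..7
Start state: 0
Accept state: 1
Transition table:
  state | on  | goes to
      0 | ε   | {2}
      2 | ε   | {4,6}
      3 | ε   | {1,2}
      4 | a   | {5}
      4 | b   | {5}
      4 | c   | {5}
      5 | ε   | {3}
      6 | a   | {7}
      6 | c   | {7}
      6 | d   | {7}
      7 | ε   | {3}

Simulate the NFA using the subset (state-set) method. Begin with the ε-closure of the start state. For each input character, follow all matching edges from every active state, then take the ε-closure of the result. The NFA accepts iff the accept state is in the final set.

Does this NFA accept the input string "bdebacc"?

S₀ = ε-closure({0}) = {0,2,4,6}
'b' @ 1: {1,2,3,4,5,6}  (accept∈set)
'd' @ 2: {1,2,3,4,6,7}  (accept∈set)
'e' @ 3: {}  — no active states
rest 'bacc' ignored (set empty)
end set {} — state 1 not in

Answer: REJECT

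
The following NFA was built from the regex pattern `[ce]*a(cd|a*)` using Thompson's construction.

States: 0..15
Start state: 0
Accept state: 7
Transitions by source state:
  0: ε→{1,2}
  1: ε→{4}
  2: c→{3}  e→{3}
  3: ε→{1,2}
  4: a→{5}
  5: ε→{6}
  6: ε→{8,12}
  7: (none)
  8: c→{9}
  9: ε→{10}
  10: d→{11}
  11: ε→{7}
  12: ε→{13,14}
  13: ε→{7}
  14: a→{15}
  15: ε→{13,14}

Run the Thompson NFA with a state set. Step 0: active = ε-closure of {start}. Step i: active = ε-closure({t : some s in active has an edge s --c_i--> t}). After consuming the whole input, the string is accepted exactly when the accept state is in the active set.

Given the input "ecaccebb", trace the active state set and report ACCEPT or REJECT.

start: ε-closure({0}) = {0,1,2,4}
'e' @ 1: {1,2,3,4}
'c' @ 2: {1,2,3,4}
'a' @ 3: {5,6,7,8,12,13,14}  ✓accept
'c' @ 4: {9,10}
'c' @ 5: {}  — dead — no transitions
rest 'ebb' ignored (set empty)
final: {}; accept 7 not in set

Answer: REJECT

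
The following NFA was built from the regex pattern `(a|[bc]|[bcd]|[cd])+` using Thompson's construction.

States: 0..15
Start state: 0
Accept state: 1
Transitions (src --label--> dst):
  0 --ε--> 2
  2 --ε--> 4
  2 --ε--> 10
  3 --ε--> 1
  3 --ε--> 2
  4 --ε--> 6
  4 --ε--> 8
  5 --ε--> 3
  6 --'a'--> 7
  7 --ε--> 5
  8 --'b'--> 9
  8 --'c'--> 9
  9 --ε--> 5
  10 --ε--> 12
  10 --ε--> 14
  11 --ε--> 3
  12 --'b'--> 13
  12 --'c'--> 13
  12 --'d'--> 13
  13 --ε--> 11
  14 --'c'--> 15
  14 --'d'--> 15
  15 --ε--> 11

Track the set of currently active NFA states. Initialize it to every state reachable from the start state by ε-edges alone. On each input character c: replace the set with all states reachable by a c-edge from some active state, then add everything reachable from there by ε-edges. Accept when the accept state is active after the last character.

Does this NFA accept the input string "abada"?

initial (ε-close {0}): {0,2,4,6,8,10,12,14}
'a' @ 1: {1,2,3,4,5,6,7,8,10,12,14}  [accepting]
'b' @ 2: {1,2,3,4,5,6,8,9,10,11,12,13,14}  [accepting]
'a' @ 3: {1,2,3,4,5,6,7,8,10,12,14}  [accepting]
'd' @ 4: {1,2,3,4,6,8,10,11,12,13,14,15}  [accepting]
'a' @ 5: {1,2,3,4,5,6,7,8,10,12,14}  [accepting]
final: {1,2,3,4,5,6,7,8,10,12,14}; accept 1 in set

Answer: ACCEPT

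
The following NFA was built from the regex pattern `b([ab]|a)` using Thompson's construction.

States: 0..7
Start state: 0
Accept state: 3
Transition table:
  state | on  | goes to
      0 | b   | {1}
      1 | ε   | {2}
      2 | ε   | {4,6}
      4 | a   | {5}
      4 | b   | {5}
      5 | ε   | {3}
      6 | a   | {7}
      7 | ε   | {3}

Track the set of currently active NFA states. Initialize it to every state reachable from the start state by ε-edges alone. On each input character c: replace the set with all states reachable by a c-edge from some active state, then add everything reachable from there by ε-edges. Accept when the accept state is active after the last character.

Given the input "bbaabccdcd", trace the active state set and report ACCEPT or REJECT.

Answer: REJECT

Steps:
start: ε-closure({0}) = {0}
'b' @ 1: {1,2,4,6}
'b' @ 2: {3,5}  ✓accept
'a' @ 3: {}  — no active states
rest 'abccdcd' ignored (set empty)
after full input: {}  (accept=3 not in)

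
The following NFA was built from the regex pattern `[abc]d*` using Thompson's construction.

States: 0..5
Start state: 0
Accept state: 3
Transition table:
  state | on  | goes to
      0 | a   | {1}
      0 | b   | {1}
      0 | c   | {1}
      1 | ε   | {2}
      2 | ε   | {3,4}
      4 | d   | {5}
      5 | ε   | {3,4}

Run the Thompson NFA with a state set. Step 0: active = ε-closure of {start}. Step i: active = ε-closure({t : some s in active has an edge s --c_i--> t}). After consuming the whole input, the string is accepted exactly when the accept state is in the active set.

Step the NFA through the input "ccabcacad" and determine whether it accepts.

Answer: REJECT

Derivation:
start: ε-closure({0}) = {0}
'c' @ 1: {1,2,3,4}  [accepting]
'c' @ 2: {}  — state set empty
rest 'abcacad' ignored (set empty)
after full input: {}  (accept=3 not in)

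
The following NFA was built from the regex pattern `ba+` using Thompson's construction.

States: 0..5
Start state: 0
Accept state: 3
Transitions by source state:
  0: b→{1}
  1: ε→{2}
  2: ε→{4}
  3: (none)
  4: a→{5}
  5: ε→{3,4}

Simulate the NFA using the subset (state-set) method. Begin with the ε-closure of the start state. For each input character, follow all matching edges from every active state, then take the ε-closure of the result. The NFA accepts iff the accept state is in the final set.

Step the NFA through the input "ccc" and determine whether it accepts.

start: ε-closure({0}) = {0}
'c' @ 1: {}  — no active states
rest 'cc' ignored (set empty)
final: {}; accept 3 not in set

Answer: REJECT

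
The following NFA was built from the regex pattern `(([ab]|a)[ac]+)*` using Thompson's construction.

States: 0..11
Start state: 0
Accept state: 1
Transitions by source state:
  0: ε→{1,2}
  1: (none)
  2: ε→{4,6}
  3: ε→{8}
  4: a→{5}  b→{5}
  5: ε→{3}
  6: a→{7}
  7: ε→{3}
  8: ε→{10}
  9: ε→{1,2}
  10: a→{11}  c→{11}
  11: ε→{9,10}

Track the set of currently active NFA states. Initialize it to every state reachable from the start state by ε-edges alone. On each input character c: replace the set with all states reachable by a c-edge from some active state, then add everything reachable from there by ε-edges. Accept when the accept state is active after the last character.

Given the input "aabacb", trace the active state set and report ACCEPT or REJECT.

Answer: REJECT

Trace:
start: ε-closure({0}) = {0,1,2,4,6}
'a' @ 1: {3,5,7,8,10}
'a' @ 2: {1,2,4,6,9,10,11}  ✓accept
'b' @ 3: {3,5,8,10}
'a' @ 4: {1,2,4,6,9,10,11}  ✓accept
'c' @ 5: {1,2,4,6,9,10,11}  ✓accept
'b' @ 6: {3,5,8,10}
final: {3,5,8,10}; accept 1 not in set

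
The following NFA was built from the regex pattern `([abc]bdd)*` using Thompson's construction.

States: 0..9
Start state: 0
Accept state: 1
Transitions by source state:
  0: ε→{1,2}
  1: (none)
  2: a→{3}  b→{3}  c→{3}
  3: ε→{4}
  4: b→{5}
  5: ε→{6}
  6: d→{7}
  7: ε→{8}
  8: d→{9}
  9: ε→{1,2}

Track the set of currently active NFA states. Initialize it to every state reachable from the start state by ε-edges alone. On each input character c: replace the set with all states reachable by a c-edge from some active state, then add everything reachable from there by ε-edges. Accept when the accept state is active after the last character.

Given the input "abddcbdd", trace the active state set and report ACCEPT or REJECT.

S₀ = ε-closure({0}) = {0,1,2}
'a' @ 1: {3,4}
'b' @ 2: {5,6}
'd' @ 3: {7,8}
'd' @ 4: {1,2,9}  ✓accept
'c' @ 5: {3,4}
'b' @ 6: {5,6}
'd' @ 7: {7,8}
'd' @ 8: {1,2,9}  ✓accept
after full input: {1,2,9}  (accept=1 in)

Answer: ACCEPT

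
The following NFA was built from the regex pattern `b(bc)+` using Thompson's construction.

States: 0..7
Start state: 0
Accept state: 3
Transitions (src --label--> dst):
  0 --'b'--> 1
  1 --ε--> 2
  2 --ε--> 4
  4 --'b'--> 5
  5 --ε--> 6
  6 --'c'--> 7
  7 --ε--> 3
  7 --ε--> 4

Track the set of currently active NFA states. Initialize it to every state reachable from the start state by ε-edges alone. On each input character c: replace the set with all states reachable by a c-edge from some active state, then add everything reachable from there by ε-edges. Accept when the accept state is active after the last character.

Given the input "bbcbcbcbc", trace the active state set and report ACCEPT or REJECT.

Answer: ACCEPT

Steps:
start: ε-closure({0}) = {0}
'b' @ 1: {1,2,4}
'b' @ 2: {5,6}
'c' @ 3: {3,4,7}  ✓accept
'b' @ 4: {5,6}
'c' @ 5: {3,4,7}  ✓accept
'b' @ 6: {5,6}
'c' @ 7: {3,4,7}  ✓accept
'b' @ 8: {5,6}
'c' @ 9: {3,4,7}  ✓accept
final: {3,4,7}; accept 3 in set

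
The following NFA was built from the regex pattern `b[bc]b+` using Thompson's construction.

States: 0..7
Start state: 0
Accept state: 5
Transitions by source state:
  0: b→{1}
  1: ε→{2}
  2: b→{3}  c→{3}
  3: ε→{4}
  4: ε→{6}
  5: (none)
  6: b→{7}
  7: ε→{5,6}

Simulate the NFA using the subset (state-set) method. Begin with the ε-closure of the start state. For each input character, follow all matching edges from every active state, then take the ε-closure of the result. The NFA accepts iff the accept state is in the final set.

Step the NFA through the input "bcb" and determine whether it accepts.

initial (ε-close {0}): {0}
'b' @ 1: {1,2}
'c' @ 2: {3,4,6}
'b' @ 3: {5,6,7}  (accept∈set)
end set {5,6,7} — state 5 in

Answer: ACCEPT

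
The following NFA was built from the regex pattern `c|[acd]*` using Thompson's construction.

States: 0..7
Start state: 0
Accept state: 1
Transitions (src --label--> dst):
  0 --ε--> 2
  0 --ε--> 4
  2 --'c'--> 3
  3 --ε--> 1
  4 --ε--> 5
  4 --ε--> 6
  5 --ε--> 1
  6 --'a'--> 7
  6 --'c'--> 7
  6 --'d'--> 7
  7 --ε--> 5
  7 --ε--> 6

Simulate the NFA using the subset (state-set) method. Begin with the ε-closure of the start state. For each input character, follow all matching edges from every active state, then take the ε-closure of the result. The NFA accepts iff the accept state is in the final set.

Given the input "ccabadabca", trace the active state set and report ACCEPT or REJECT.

Answer: REJECT

Derivation:
start: ε-closure({0}) = {0,1,2,4,5,6}
'c' @ 1: {1,3,5,6,7}  [accepting]
'c' @ 2: {1,5,6,7}  [accepting]
'a' @ 3: {1,5,6,7}  [accepting]
'b' @ 4: {}  — dead — no transitions
rest 'adabca' ignored (set empty)
end set {} — state 1 not in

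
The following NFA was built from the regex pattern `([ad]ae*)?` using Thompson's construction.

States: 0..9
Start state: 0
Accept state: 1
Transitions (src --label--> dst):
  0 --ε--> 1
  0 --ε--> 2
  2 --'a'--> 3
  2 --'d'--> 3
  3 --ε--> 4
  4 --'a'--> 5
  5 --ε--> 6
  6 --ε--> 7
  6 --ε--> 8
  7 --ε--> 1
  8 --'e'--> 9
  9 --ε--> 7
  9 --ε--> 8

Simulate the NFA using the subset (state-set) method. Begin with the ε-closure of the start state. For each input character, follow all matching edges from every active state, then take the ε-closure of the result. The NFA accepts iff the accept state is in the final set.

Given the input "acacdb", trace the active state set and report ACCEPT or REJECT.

start: ε-closure({0}) = {0,1,2}
'a' @ 1: {3,4}
'c' @ 2: {}  — no active states
rest 'acdb' ignored (set empty)
after full input: {}  (accept=1 not in)

Answer: REJECT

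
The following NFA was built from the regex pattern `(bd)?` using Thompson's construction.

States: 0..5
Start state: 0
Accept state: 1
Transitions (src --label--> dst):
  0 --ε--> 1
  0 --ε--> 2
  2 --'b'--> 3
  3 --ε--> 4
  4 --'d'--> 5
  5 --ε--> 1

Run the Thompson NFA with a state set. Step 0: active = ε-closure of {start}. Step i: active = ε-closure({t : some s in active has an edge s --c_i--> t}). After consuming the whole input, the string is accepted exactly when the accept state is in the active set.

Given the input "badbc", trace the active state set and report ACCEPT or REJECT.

Answer: REJECT

Derivation:
start: ε-closure({0}) = {0,1,2}
'b' @ 1: {3,4}
'a' @ 2: {}  — dead — no transitions
rest 'dbc' ignored (set empty)
final: {}; accept 1 not in set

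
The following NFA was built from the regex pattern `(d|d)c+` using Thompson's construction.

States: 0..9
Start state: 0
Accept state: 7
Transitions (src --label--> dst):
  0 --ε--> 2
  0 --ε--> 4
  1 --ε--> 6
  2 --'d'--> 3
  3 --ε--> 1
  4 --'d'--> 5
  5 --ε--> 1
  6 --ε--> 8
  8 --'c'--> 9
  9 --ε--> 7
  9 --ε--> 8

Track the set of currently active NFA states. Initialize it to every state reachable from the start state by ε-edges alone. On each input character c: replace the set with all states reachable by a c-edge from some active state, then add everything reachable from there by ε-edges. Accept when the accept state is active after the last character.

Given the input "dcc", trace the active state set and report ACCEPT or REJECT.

start: ε-closure({0}) = {0,2,4}
'd' @ 1: {1,3,5,6,8}
'c' @ 2: {7,8,9}  (accept∈set)
'c' @ 3: {7,8,9}  (accept∈set)
final: {7,8,9}; accept 7 in set

Answer: ACCEPT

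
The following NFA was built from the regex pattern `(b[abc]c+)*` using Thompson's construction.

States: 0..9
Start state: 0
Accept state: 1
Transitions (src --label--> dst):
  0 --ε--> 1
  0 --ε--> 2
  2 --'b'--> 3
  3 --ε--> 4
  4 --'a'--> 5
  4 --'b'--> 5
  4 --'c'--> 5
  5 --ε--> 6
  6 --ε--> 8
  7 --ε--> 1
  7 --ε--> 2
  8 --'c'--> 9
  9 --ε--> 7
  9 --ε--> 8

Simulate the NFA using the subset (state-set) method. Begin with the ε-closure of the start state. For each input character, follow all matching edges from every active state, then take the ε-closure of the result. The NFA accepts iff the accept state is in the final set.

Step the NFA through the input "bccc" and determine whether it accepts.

S₀ = ε-closure({0}) = {0,1,2}
'b' @ 1: {3,4}
'c' @ 2: {5,6,8}
'c' @ 3: {1,2,7,8,9}  [accepting]
'c' @ 4: {1,2,7,8,9}  [accepting]
end set {1,2,7,8,9} — state 1 in

Answer: ACCEPT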